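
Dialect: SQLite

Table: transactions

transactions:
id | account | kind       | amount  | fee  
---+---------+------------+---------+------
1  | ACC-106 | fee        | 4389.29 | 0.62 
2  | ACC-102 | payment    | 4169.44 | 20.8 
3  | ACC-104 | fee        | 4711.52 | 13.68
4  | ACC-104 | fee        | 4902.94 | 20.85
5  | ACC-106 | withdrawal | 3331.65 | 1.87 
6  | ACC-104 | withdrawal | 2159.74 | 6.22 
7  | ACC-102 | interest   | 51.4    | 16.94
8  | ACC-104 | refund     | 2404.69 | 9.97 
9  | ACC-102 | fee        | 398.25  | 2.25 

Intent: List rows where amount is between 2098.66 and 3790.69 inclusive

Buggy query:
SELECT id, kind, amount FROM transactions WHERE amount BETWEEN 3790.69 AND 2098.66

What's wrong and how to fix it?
Bug: The bounds are reversed; BETWEEN a AND b requires a <= b to match anything

Fix: Swap the bounds so the smaller value comes first

Corrected query:
SELECT id, kind, amount FROM transactions WHERE amount BETWEEN 2098.66 AND 3790.69

Result:
id | kind       | amount 
---+------------+--------
5  | withdrawal | 3331.65
6  | withdrawal | 2159.74
8  | refund     | 2404.69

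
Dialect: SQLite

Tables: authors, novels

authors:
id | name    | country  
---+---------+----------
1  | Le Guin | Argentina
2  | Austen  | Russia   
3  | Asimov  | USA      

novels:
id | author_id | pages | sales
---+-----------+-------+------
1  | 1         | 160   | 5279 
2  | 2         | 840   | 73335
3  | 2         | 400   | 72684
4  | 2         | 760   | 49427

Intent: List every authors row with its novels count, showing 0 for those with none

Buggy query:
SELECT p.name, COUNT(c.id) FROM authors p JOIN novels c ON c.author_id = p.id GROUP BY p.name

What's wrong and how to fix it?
Bug: An inner join excludes parents with zero children

Fix: Switch to LEFT JOIN to retain unmatched parent rows

Corrected query:
SELECT p.name, COUNT(c.id) FROM authors p LEFT JOIN novels c ON c.author_id = p.id GROUP BY p.name

Result:
name    | COUNT(c.id)
--------+------------
Asimov  | 0          
Austen  | 3          
Le Guin | 1          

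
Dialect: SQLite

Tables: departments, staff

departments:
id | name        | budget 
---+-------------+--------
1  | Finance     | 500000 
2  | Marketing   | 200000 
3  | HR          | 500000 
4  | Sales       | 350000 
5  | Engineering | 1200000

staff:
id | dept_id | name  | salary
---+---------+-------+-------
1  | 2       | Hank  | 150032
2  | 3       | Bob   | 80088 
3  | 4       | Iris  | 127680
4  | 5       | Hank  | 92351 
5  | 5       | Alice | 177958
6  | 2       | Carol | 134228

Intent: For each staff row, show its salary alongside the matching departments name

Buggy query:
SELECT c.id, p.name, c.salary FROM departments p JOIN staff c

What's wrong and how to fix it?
Bug: JOIN with no ON clause produces a cartesian product; every staff row pairs with every departments row

Fix: Add ON c.dept_id = p.id to the JOIN

Corrected query:
SELECT c.id, p.name, c.salary FROM departments p JOIN staff c ON c.dept_id = p.id

Result:
id | name        | salary
---+-------------+-------
1  | Marketing   | 150032
2  | HR          | 80088 
3  | Sales       | 127680
4  | Engineering | 92351 
5  | Engineering | 177958
6  | Marketing   | 134228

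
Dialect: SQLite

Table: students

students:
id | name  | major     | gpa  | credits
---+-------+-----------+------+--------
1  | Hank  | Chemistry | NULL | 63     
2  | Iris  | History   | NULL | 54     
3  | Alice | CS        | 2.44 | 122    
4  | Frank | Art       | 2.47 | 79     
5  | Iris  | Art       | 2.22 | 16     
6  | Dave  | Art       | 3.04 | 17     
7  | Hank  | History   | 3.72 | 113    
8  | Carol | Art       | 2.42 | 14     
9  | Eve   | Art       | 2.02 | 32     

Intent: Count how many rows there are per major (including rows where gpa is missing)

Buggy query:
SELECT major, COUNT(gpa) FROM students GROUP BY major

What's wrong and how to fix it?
Bug: COUNT(column) counts non-NULL values only; rows with NULL gpa aren't counted

Fix: Use COUNT(*) to count all rows regardless of NULL

Corrected query:
SELECT major, COUNT(*) FROM students GROUP BY major

Result:
major     | COUNT(*)
----------+---------
Art       | 5       
CS        | 1       
Chemistry | 1       
History   | 2       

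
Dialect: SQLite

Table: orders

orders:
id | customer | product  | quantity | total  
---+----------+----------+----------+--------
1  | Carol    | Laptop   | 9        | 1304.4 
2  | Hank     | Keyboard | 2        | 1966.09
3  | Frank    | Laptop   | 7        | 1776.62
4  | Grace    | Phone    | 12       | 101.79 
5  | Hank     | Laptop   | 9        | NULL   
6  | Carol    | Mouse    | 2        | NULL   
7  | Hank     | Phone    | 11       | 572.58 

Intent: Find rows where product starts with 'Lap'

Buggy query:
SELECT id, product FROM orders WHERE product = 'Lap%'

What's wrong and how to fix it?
Bug: '=' compares the literal string including the % character; pattern matching needs LIKE

Fix: Replace '=' with LIKE so 'Lap%' is treated as a pattern

Corrected query:
SELECT id, product FROM orders WHERE product LIKE 'Lap%'

Result:
id | product
---+--------
1  | Laptop 
3  | Laptop 
5  | Laptop 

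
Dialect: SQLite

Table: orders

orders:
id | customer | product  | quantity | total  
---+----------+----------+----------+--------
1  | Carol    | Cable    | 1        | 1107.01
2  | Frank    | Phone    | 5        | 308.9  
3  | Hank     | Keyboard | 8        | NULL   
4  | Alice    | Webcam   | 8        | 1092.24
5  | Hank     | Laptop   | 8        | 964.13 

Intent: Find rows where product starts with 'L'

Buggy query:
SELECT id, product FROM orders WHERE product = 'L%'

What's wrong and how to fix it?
Bug: '=' compares the literal string including the % character; pattern matching needs LIKE

Fix: Replace '=' with LIKE so 'L%' is treated as a pattern

Corrected query:
SELECT id, product FROM orders WHERE product LIKE 'L%'

Result:
id | product
---+--------
5  | Laptop 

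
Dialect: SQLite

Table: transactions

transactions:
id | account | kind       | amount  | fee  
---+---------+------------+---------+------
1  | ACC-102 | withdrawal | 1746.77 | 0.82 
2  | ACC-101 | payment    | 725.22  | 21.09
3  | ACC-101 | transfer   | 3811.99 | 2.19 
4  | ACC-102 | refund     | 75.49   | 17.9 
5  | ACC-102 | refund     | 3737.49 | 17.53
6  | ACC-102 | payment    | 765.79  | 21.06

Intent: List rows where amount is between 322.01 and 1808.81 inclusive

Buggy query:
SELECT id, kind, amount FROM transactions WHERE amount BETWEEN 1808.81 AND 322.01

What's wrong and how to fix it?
Bug: BETWEEN expects the lower bound first; with 1808.81 AND 322.01 the range is empty

Fix: Write BETWEEN 322.01 AND 1808.81

Corrected query:
SELECT id, kind, amount FROM transactions WHERE amount BETWEEN 322.01 AND 1808.81

Result:
id | kind       | amount 
---+------------+--------
1  | withdrawal | 1746.77
2  | payment    | 725.22 
6  | payment    | 765.79 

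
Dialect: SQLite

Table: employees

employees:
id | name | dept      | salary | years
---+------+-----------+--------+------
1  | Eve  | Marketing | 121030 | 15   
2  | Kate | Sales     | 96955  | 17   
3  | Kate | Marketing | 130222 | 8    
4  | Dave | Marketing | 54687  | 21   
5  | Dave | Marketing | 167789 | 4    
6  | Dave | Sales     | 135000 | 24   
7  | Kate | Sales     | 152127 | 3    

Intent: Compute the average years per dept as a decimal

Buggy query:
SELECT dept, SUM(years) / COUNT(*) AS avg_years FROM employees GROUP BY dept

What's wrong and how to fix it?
Bug: Both operands are integers, so '/' performs integer division and truncates

Fix: Cast one side to REAL so the division keeps the fractional part

Corrected query:
SELECT dept, SUM(years) * 1.0 / COUNT(*) AS avg_years FROM employees GROUP BY dept

Result:
dept      | avg_years
----------+----------
Marketing | 12       
Sales     | 14.666667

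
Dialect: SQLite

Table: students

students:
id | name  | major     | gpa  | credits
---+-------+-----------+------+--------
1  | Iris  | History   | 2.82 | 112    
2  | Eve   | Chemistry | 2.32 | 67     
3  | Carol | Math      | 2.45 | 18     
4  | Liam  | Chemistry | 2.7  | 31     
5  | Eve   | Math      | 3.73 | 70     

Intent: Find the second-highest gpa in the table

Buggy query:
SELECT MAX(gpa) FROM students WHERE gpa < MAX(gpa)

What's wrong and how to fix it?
Bug: The inner MAX is an aggregate inside WHERE, which is not allowed

Fix: Compute the overall MAX in a subquery, then take MAX of rows below it

Corrected query:
SELECT MAX(gpa) FROM students WHERE gpa < (SELECT MAX(gpa) FROM students)

Result:
MAX(gpa)
--------
2.82    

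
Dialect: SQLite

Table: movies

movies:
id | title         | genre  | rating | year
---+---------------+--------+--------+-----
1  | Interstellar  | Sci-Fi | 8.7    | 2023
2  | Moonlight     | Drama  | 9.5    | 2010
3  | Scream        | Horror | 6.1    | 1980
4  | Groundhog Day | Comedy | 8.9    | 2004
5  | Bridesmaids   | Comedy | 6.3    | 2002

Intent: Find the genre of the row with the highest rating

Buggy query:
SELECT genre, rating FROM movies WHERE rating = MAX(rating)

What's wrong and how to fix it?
Bug: WHERE is evaluated per row; an aggregate over the whole table isn't defined there

Fix: Use a subquery: WHERE rating = (SELECT MAX(rating) FROM movies)

Corrected query:
SELECT genre, rating FROM movies WHERE rating = (SELECT MAX(rating) FROM movies)

Result:
genre | rating
------+-------
Drama | 9.5   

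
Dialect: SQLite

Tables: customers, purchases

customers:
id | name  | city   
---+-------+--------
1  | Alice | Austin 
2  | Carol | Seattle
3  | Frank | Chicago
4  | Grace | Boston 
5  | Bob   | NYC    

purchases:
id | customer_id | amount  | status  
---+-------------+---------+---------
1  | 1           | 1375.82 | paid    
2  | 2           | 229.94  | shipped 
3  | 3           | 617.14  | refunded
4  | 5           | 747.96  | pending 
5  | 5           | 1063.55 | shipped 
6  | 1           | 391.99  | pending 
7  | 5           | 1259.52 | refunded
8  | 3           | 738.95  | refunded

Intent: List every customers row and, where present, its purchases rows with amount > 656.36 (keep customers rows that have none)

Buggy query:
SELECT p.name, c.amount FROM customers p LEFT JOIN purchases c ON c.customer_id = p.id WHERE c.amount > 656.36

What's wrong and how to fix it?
Bug: A WHERE condition on the right-hand table after LEFT JOIN drops unmatched parents

Fix: Move the right-table condition into the ON clause so unmatched parents are kept

Corrected query:
SELECT p.name, c.amount FROM customers p LEFT JOIN purchases c ON c.customer_id = p.id AND c.amount > 656.36

Result:
name  | amount 
------+--------
Alice | 1375.82
Carol | NULL   
Frank | 738.95 
Grace | NULL   
Bob   | 747.96 
Bob   | 1063.55
Bob   | 1259.52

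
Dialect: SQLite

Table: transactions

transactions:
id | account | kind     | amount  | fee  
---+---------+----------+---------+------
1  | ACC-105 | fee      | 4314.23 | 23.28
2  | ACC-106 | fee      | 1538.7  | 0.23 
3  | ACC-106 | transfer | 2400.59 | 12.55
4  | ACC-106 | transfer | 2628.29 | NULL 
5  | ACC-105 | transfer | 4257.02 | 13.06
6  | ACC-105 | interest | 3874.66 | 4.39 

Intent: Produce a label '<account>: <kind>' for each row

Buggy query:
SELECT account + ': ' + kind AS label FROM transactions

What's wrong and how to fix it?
Bug: '+' is numeric addition; on text columns SQLite converts them to 0 instead of concatenating

Fix: Use the || operator for string concatenation

Corrected query:
SELECT account || ': ' || kind AS label FROM transactions

Result:
label            
-----------------
ACC-105: fee     
ACC-106: fee     
ACC-106: transfer
ACC-106: transfer
ACC-105: transfer
ACC-105: interest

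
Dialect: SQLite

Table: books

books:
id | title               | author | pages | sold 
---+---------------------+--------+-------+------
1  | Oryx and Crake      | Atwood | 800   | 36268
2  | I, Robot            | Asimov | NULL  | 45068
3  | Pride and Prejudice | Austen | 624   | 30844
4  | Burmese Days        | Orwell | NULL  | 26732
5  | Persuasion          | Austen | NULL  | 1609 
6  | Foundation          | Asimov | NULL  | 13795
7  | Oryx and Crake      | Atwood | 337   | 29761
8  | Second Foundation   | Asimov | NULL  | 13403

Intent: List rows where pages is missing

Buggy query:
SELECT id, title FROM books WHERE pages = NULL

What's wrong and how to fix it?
Bug: '= NULL' is always unknown in SQL three-valued logic, so no rows match

Fix: Use IS NULL to test for NULL

Corrected query:
SELECT id, title FROM books WHERE pages IS NULL

Result:
id | title            
---+------------------
2  | I, Robot         
4  | Burmese Days     
5  | Persuasion       
6  | Foundation       
8  | Second Foundation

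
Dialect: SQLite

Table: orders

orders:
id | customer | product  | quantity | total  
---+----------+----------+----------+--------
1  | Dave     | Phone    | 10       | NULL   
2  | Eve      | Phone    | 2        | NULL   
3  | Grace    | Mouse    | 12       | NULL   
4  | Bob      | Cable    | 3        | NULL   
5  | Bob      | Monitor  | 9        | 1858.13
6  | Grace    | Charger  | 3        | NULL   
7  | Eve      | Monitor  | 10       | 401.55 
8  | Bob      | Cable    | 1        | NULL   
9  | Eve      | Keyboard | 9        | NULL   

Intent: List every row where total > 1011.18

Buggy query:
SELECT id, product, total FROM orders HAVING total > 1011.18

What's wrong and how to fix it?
Bug: HAVING filters the output of aggregation, but this query has no GROUP BY and no aggregate functions, so SQLite rejects it (HAVING clause on a non-aggregate query); the condition here is per row

Fix: Replace HAVING with WHERE since the condition applies to individual rows

Corrected query:
SELECT id, product, total FROM orders WHERE total > 1011.18

Result:
id | product | total  
---+---------+--------
5  | Monitor | 1858.13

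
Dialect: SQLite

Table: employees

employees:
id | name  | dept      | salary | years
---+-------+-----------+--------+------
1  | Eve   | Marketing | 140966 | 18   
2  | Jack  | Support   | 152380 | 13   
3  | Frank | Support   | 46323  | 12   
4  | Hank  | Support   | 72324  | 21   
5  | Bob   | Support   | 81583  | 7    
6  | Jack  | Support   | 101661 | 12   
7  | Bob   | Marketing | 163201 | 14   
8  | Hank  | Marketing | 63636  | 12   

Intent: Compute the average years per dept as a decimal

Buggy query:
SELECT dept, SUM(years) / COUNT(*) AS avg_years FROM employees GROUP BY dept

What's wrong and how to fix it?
Bug: SUM(years) and COUNT(*) are both integers; the division truncates the fractional part

Fix: Cast one side to REAL so the division keeps the fractional part

Corrected query:
SELECT dept, SUM(years) * 1.0 / COUNT(*) AS avg_years FROM employees GROUP BY dept

Result:
dept      | avg_years
----------+----------
Marketing | 14.666667
Support   | 13       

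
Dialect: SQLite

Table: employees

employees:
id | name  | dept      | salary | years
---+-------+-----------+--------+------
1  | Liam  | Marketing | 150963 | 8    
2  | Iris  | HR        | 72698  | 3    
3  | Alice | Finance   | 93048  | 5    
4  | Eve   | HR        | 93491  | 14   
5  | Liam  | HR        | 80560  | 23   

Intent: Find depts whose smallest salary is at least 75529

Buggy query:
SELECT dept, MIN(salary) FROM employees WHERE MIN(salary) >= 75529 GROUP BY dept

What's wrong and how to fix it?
Bug: Aggregates like MIN are computed per group after WHERE runs

Fix: Use HAVING for the per-group MIN condition

Corrected query:
SELECT dept, MIN(salary) FROM employees GROUP BY dept HAVING MIN(salary) >= 75529

Result:
dept      | MIN(salary)
----------+------------
Finance   | 93048      
Marketing | 150963     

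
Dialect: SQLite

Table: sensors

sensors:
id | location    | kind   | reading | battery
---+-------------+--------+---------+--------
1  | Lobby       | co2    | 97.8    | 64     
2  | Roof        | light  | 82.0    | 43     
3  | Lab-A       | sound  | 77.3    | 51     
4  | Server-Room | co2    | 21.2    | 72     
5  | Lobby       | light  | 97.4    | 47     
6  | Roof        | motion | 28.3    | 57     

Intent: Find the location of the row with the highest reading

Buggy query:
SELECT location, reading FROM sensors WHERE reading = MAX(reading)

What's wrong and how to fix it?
Bug: WHERE is evaluated per row; an aggregate over the whole table isn't defined there

Fix: Use a subquery: WHERE reading = (SELECT MAX(reading) FROM sensors)

Corrected query:
SELECT location, reading FROM sensors WHERE reading = (SELECT MAX(reading) FROM sensors)

Result:
location | reading
---------+--------
Lobby    | 97.8   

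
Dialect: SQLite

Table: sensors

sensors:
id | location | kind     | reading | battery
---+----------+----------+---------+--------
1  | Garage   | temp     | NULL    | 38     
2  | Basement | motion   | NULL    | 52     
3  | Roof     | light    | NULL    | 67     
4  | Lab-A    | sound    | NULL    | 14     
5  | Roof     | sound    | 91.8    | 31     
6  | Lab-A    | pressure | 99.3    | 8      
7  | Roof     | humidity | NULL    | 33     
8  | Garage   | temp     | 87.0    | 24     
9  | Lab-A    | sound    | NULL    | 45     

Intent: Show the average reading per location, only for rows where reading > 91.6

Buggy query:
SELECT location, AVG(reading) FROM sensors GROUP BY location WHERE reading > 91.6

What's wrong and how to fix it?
Bug: Row-level WHERE must come before GROUP BY in the clause order

Fix: Place WHERE between FROM and GROUP BY

Corrected query:
SELECT location, AVG(reading) FROM sensors WHERE reading > 91.6 GROUP BY location

Result:
location | AVG(reading)
---------+-------------
Lab-A    | 99.3        
Roof     | 91.8        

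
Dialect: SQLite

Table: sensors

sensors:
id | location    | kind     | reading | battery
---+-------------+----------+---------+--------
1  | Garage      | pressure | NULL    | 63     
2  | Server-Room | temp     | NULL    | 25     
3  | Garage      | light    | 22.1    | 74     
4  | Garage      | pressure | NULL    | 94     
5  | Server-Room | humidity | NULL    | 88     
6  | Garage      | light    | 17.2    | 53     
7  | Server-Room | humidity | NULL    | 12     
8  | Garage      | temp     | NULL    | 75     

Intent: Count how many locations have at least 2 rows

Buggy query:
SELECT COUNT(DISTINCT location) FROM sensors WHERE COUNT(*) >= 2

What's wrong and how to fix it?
Bug: WHERE filters individual rows, not groups, so a group-level COUNT is invalid there

Fix: Group first with HAVING COUNT(*) >= 2, then COUNT the resulting groups

Corrected query:
SELECT COUNT(*) FROM (SELECT location FROM sensors GROUP BY location HAVING COUNT(*) >= 2)

Result:
COUNT(*)
--------
2       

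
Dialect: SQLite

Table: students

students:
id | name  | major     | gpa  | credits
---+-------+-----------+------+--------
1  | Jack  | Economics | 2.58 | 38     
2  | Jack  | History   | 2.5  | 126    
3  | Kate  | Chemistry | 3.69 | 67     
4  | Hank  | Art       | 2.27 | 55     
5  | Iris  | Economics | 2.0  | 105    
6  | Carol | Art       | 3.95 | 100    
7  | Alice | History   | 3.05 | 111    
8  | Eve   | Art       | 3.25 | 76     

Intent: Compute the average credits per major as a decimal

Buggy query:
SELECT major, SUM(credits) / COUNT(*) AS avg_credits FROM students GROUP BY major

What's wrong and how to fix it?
Bug: Both operands are integers, so '/' performs integer division and truncates

Fix: Multiply by 1.0 (or CAST to REAL) to force floating-point division

Corrected query:
SELECT major, SUM(credits) * 1.0 / COUNT(*) AS avg_credits FROM students GROUP BY major

Result:
major     | avg_credits
----------+------------
Art       | 77         
Chemistry | 67         
Economics | 71.5       
History   | 118.5      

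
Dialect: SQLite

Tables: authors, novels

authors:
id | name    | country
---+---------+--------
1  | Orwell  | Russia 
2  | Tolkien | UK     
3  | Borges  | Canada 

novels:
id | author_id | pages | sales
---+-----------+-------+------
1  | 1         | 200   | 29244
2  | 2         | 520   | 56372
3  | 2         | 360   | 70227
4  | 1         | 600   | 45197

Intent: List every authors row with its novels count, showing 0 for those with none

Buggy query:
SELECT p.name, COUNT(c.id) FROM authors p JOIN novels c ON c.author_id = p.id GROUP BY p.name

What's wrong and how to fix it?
Bug: An inner join excludes parents with zero children

Fix: Switch to LEFT JOIN to retain unmatched parent rows

Corrected query:
SELECT p.name, COUNT(c.id) FROM authors p LEFT JOIN novels c ON c.author_id = p.id GROUP BY p.name

Result:
name    | COUNT(c.id)
--------+------------
Borges  | 0          
Orwell  | 2          
Tolkien | 2          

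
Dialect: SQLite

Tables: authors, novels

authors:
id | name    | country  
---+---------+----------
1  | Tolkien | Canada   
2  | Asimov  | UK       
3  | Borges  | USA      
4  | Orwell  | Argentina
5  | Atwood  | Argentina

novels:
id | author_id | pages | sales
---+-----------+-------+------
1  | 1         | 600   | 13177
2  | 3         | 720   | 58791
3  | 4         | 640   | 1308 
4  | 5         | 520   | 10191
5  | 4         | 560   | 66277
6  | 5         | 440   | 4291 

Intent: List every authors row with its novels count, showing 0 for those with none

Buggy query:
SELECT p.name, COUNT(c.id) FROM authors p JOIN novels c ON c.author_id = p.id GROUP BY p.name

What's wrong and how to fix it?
Bug: An inner join excludes parents with zero children

Fix: Use LEFT JOIN so parents without children still appear (COUNT(c.id) gives 0)

Corrected query:
SELECT p.name, COUNT(c.id) FROM authors p LEFT JOIN novels c ON c.author_id = p.id GROUP BY p.name

Result:
name    | COUNT(c.id)
--------+------------
Asimov  | 0          
Atwood  | 2          
Borges  | 1          
Orwell  | 2          
Tolkien | 1          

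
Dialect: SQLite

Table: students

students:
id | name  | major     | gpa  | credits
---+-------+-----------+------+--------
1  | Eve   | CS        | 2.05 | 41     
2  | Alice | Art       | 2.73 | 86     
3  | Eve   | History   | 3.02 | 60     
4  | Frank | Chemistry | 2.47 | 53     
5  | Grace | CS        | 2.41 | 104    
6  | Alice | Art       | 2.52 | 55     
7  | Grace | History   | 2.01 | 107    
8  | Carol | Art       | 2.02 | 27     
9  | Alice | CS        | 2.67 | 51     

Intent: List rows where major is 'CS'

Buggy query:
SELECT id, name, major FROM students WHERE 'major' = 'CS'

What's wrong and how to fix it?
Bug: Single quotes denote string literals in SQL; the column name is being compared as a constant string

Fix: Remove the quotes around the column name (or use double quotes for an identifier)

Corrected query:
SELECT id, name, major FROM students WHERE major = 'CS'

Result:
id | name  | major
---+-------+------
1  | Eve   | CS   
5  | Grace | CS   
9  | Alice | CS   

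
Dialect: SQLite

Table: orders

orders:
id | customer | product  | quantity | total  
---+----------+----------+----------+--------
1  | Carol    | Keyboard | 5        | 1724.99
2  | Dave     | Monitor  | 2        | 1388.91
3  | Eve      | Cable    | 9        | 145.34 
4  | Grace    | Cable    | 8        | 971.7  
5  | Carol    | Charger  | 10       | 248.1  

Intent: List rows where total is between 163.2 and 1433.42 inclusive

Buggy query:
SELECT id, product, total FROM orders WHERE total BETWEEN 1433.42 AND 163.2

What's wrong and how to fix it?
Bug: BETWEEN expects the lower bound first; with 1433.42 AND 163.2 the range is empty

Fix: Swap the bounds so the smaller value comes first

Corrected query:
SELECT id, product, total FROM orders WHERE total BETWEEN 163.2 AND 1433.42

Result:
id | product | total  
---+---------+--------
2  | Monitor | 1388.91
4  | Cable   | 971.7  
5  | Charger | 248.1  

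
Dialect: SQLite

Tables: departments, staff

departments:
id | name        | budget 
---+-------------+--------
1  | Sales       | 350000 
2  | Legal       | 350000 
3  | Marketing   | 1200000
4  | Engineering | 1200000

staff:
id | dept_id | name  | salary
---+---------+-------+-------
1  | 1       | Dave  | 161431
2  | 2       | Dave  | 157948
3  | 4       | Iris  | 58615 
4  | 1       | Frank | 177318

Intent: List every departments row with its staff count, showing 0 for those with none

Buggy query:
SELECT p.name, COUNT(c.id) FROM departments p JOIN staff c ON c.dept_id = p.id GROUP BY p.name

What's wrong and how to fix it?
Bug: An inner join excludes parents with zero children

Fix: Switch to LEFT JOIN to retain unmatched parent rows

Corrected query:
SELECT p.name, COUNT(c.id) FROM departments p LEFT JOIN staff c ON c.dept_id = p.id GROUP BY p.name

Result:
name        | COUNT(c.id)
------------+------------
Engineering | 1          
Legal       | 1          
Marketing   | 0          
Sales       | 2          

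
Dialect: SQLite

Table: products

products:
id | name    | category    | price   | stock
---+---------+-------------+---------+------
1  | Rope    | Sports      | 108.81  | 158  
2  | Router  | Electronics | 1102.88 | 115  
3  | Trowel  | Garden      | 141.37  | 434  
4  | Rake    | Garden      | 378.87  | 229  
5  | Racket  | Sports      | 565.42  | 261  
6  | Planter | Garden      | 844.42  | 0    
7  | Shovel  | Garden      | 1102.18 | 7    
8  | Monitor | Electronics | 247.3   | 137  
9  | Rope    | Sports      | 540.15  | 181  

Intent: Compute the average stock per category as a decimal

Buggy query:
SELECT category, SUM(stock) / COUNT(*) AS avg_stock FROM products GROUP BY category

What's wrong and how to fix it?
Bug: Both operands are integers, so '/' performs integer division and truncates

Fix: Cast one side to REAL so the division keeps the fractional part

Corrected query:
SELECT category, SUM(stock) * 1.0 / COUNT(*) AS avg_stock FROM products GROUP BY category

Result:
category    | avg_stock
------------+----------
Electronics | 126      
Garden      | 167.5    
Sports      | 200      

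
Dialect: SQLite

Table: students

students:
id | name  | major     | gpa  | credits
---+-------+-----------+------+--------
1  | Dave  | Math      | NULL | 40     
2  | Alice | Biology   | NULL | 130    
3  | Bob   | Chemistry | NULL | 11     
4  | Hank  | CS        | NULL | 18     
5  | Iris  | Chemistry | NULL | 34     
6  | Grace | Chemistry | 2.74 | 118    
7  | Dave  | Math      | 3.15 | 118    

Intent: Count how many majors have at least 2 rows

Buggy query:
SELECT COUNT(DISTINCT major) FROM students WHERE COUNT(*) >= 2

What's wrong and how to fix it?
Bug: COUNT(*) cannot appear in WHERE; the per-group count doesn't exist yet

Fix: Use a subquery that GROUPs and filters with HAVING, then count its rows

Corrected query:
SELECT COUNT(*) FROM (SELECT major FROM students GROUP BY major HAVING COUNT(*) >= 2)

Result:
COUNT(*)
--------
2       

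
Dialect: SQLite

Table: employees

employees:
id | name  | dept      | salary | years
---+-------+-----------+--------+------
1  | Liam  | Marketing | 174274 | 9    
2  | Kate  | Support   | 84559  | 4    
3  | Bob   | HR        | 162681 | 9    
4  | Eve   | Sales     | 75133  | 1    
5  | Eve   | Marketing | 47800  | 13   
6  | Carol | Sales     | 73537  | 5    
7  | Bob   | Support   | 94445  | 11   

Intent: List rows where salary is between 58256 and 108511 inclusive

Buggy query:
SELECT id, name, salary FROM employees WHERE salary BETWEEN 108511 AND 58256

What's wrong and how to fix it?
Bug: The bounds are reversed; BETWEEN a AND b requires a <= b to match anything

Fix: Swap the bounds so the smaller value comes first

Corrected query:
SELECT id, name, salary FROM employees WHERE salary BETWEEN 58256 AND 108511

Result:
id | name  | salary
---+-------+-------
2  | Kate  | 84559 
4  | Eve   | 75133 
6  | Carol | 73537 
7  | Bob   | 94445 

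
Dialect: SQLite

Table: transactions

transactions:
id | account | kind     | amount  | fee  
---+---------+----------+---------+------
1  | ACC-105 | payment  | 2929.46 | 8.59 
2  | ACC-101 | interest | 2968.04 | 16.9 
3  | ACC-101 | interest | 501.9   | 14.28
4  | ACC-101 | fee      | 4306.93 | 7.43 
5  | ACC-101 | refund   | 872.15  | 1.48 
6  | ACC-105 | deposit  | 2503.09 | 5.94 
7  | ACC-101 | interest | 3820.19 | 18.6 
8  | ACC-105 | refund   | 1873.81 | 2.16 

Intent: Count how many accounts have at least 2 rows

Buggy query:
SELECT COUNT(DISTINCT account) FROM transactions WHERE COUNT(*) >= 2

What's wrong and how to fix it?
Bug: WHERE filters individual rows, not groups, so a group-level COUNT is invalid there

Fix: Group first with HAVING COUNT(*) >= 2, then COUNT the resulting groups

Corrected query:
SELECT COUNT(*) FROM (SELECT account FROM transactions GROUP BY account HAVING COUNT(*) >= 2)

Result:
COUNT(*)
--------
2       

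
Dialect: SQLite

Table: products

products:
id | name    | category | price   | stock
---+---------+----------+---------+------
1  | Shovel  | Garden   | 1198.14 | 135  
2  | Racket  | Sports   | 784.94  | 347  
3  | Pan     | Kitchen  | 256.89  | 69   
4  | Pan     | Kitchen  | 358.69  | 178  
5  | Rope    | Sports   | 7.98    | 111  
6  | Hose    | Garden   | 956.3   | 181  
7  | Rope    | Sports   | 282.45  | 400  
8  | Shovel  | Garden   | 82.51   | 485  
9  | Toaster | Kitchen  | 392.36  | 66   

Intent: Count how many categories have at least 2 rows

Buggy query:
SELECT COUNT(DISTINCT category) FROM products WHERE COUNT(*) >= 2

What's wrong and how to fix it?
Bug: COUNT(*) cannot appear in WHERE; the per-group count doesn't exist yet

Fix: Use a subquery that GROUPs and filters with HAVING, then count its rows

Corrected query:
SELECT COUNT(*) FROM (SELECT category FROM products GROUP BY category HAVING COUNT(*) >= 2)

Result:
COUNT(*)
--------
3       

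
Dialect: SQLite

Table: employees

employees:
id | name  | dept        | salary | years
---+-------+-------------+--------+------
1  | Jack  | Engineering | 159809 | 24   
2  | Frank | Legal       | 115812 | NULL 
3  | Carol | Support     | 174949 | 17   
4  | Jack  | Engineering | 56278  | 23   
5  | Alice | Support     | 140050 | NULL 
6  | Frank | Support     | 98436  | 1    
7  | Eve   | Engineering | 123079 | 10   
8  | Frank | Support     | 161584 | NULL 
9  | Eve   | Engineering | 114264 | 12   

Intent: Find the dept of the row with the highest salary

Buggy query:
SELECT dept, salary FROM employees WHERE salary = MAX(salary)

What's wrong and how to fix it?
Bug: WHERE is evaluated per row; an aggregate over the whole table isn't defined there

Fix: Wrap MAX in a scalar subquery so WHERE compares against a single value

Corrected query:
SELECT dept, salary FROM employees WHERE salary = (SELECT MAX(salary) FROM employees)

Result:
dept    | salary
--------+-------
Support | 174949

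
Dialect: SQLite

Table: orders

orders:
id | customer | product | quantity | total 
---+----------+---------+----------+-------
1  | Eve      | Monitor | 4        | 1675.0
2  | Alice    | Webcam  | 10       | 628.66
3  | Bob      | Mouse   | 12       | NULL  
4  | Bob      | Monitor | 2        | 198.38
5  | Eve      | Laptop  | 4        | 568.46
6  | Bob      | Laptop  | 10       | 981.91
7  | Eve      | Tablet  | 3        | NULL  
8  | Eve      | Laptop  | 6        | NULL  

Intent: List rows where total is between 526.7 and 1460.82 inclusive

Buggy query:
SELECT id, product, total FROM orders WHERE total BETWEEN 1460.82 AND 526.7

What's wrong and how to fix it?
Bug: The bounds are reversed; BETWEEN a AND b requires a <= b to match anything

Fix: Write BETWEEN 526.7 AND 1460.82

Corrected query:
SELECT id, product, total FROM orders WHERE total BETWEEN 526.7 AND 1460.82

Result:
id | product | total 
---+---------+-------
2  | Webcam  | 628.66
5  | Laptop  | 568.46
6  | Laptop  | 981.91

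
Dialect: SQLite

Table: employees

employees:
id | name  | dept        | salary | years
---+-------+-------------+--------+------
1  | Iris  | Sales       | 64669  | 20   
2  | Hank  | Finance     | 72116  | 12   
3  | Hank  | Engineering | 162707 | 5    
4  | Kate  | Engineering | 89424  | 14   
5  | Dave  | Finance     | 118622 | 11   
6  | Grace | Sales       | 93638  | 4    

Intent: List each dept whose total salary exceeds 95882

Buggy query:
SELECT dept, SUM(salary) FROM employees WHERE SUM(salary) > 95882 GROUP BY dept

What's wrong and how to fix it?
Bug: Aggregate functions cannot appear in a WHERE clause

Fix: Use HAVING (which filters groups after aggregation) instead of WHERE

Corrected query:
SELECT dept, SUM(salary) FROM employees GROUP BY dept HAVING SUM(salary) > 95882

Result:
dept        | SUM(salary)
------------+------------
Engineering | 252131     
Finance     | 190738     
Sales       | 158307     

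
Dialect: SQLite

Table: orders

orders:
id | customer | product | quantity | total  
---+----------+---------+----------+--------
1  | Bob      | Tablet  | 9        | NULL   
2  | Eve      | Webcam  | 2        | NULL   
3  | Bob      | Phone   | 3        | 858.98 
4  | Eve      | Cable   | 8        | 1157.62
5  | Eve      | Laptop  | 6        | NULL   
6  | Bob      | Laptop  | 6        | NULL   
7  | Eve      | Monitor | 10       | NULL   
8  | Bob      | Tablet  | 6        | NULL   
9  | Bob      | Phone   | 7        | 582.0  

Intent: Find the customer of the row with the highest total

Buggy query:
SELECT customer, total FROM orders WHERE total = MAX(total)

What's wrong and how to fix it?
Bug: WHERE is evaluated per row; an aggregate over the whole table isn't defined there

Fix: Wrap MAX in a scalar subquery so WHERE compares against a single value

Corrected query:
SELECT customer, total FROM orders WHERE total = (SELECT MAX(total) FROM orders)

Result:
customer | total  
---------+--------
Eve      | 1157.62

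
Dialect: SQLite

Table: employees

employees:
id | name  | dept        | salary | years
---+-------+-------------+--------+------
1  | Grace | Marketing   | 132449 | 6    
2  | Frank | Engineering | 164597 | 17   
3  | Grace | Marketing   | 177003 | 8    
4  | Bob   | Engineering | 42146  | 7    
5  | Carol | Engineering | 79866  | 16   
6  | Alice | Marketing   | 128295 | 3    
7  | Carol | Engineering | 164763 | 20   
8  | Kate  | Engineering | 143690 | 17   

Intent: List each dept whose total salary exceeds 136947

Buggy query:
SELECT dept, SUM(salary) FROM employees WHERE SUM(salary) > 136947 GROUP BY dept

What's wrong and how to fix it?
Bug: Aggregate functions cannot appear in a WHERE clause

Fix: Use HAVING (which filters groups after aggregation) instead of WHERE

Corrected query:
SELECT dept, SUM(salary) FROM employees GROUP BY dept HAVING SUM(salary) > 136947

Result:
dept        | SUM(salary)
------------+------------
Engineering | 595062     
Marketing   | 437747     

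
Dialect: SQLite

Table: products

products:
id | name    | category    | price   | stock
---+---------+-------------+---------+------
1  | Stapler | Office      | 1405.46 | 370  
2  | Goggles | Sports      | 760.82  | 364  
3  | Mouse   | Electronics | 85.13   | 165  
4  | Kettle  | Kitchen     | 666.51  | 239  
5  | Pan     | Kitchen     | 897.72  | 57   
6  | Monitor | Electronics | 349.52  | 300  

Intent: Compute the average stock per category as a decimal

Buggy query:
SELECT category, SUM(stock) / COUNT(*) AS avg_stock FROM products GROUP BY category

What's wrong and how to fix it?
Bug: SUM(stock) and COUNT(*) are both integers; the division truncates the fractional part

Fix: Cast one side to REAL so the division keeps the fractional part

Corrected query:
SELECT category, SUM(stock) * 1.0 / COUNT(*) AS avg_stock FROM products GROUP BY category

Result:
category    | avg_stock
------------+----------
Electronics | 232.5    
Kitchen     | 148      
Office      | 370      
Sports      | 364      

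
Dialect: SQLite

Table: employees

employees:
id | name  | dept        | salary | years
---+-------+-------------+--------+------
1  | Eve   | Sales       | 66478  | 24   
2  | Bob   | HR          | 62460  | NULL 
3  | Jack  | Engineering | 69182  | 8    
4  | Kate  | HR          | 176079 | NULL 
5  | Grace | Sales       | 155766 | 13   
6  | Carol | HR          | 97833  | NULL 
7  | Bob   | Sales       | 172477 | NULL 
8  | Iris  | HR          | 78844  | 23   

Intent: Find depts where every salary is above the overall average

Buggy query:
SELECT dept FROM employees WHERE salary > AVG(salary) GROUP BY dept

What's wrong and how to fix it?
Bug: AVG() is an aggregate; it can't sit directly in WHERE

Fix: Use a subquery for AVG and a HAVING MIN(...) filter so the condition holds for every row in the group

Corrected query:
SELECT dept FROM employees GROUP BY dept HAVING MIN(salary) > (SELECT AVG(salary) FROM employees)

Result:
(no rows)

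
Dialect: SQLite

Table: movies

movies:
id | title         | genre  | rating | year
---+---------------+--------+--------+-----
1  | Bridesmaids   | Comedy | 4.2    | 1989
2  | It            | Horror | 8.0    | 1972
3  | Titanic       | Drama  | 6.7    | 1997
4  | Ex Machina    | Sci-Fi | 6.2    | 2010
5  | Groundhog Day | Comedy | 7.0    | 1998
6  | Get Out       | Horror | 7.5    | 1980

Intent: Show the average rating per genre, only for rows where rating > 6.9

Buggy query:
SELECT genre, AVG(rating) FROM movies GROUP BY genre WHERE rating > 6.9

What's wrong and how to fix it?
Bug: Row-level WHERE must come before GROUP BY in the clause order

Fix: Move the WHERE clause before GROUP BY

Corrected query:
SELECT genre, AVG(rating) FROM movies WHERE rating > 6.9 GROUP BY genre

Result:
genre  | AVG(rating)
-------+------------
Comedy | 7          
Horror | 7.75       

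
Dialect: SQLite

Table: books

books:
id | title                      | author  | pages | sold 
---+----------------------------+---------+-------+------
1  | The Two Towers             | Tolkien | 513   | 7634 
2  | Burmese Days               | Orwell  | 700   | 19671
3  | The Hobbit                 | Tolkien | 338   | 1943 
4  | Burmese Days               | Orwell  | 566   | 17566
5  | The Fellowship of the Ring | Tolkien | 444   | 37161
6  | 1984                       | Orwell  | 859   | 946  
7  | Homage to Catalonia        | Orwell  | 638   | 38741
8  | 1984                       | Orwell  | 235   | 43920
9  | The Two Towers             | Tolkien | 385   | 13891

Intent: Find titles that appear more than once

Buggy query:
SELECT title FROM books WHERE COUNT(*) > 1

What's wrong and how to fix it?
Bug: COUNT(*) is an aggregate and cannot be used in WHERE

Fix: GROUP BY title, then filter groups with HAVING COUNT(*) > 1

Corrected query:
SELECT title FROM books GROUP BY title HAVING COUNT(*) > 1

Result:
title         
--------------
1984          
Burmese Days  
The Two Towers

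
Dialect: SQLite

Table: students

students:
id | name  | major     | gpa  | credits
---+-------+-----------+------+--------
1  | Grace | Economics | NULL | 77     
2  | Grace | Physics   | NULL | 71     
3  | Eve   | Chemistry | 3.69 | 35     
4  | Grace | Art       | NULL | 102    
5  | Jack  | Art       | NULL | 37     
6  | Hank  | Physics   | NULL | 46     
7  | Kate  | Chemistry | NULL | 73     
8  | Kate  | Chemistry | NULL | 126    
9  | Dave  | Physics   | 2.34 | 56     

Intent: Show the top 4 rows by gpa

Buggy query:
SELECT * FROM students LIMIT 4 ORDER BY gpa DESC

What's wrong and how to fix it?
Bug: LIMIT must come after ORDER BY

Fix: Swap the clauses: ORDER BY first, then LIMIT

Corrected query:
SELECT * FROM students ORDER BY gpa DESC LIMIT 4

Result:
id | name  | major     | gpa  | credits
---+-------+-----------+------+--------
3  | Eve   | Chemistry | 3.69 | 35     
9  | Dave  | Physics   | 2.34 | 56     
1  | Grace | Economics | NULL | 77     
2  | Grace | Physics   | NULL | 71     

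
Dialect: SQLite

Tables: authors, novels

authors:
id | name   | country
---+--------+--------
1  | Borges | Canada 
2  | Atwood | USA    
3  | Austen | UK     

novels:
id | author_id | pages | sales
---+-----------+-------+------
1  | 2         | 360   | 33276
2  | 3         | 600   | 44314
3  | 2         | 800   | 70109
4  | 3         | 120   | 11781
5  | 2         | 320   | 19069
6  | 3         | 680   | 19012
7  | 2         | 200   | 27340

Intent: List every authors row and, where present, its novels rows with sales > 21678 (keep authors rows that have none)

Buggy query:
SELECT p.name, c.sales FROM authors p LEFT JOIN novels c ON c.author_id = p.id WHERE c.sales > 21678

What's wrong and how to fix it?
Bug: Filtering c.sales in WHERE discards the NULL rows produced by LEFT JOIN, turning it into an inner join

Fix: Move the right-table condition into the ON clause so unmatched parents are kept

Corrected query:
SELECT p.name, c.sales FROM authors p LEFT JOIN novels c ON c.author_id = p.id AND c.sales > 21678

Result:
name   | sales
-------+------
Borges | NULL 
Atwood | 27340
Atwood | 33276
Atwood | 70109
Austen | 44314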